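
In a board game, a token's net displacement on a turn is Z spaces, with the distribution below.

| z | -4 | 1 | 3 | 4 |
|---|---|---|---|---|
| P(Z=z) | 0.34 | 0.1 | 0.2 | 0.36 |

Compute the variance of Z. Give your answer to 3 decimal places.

12.492

E[Z] = (-4)(0.34) + (1)(0.1) + (3)(0.2) + (4)(0.36) = 0.78
E[Z²] = (-4)²(0.34) + (1)²(0.1) + (3)²(0.2) + (4)²(0.36) = 13.1
var(Z) = E[Z²] − (E[Z])² = 13.1 − (0.78)² = 12.4916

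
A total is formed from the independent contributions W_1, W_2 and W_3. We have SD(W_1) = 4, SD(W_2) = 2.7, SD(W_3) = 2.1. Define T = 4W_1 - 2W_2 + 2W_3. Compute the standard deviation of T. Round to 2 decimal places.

V(W_1) = 16, V(W_2) = 7.29, V(W_3) = 4.41
By independence, V(T) = (4)²V(W_1) + (-2)²V(W_2) + (2)²V(W_3)
= (4)²·16 + (-2)²·7.29 + (2)²·4.41 = 302.8
SD(T) = √302.8 ≈ 17.40

17.40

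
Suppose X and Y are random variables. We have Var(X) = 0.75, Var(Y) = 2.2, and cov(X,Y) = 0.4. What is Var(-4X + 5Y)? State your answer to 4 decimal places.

51.0000

Var(-4X + 5Y) = (-4)²·Var(X) + (5)²·Var(Y) + 2·(-4)·(5)·cov(X,Y)
= 16·0.75 + 25·2.2 + -40·0.4 = 51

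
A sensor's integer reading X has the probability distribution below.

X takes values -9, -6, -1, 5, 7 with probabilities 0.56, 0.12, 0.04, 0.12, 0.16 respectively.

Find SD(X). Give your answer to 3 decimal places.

6.627

E[X] = (-9)(0.56) + (-6)(0.12) + (-1)(0.04) + (5)(0.12) + (7)(0.16) = -4.08
E[X²] = (-9)²(0.56) + (-6)²(0.12) + (-1)²(0.04) + (5)²(0.12) + (7)²(0.16) = 60.56
Var(X) = E[X²] − (E[X])² = 60.56 − (-4.08)² = 43.9136
SD(X) = √43.9136 ≈ 6.627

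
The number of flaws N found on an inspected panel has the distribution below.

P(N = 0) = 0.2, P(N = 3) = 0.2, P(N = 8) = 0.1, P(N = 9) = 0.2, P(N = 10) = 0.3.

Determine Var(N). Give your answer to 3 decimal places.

15.960

E[N] = (0)(0.2) + (3)(0.2) + (8)(0.1) + (9)(0.2) + (10)(0.3) = 6.2
E[N²] = (0)²(0.2) + (3)²(0.2) + (8)²(0.1) + (9)²(0.2) + (10)²(0.3) = 54.4
Var(N) = E[N²] − (E[N])² = 54.4 − (6.2)² = 15.96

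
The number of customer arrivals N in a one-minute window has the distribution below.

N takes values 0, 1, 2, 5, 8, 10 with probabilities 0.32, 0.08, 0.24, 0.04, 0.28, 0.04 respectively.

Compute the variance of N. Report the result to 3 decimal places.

E[N] = (0)(0.32) + (1)(0.08) + (2)(0.24) + (5)(0.04) + (8)(0.28) + (10)(0.04) = 3.4
E[N²] = (0)²(0.32) + (1)²(0.08) + (2)²(0.24) + (5)²(0.04) + (8)²(0.28) + (10)²(0.04) = 23.96
Var(N) = E[N²] − (E[N])² = 23.96 − (3.4)² = 12.4

12.400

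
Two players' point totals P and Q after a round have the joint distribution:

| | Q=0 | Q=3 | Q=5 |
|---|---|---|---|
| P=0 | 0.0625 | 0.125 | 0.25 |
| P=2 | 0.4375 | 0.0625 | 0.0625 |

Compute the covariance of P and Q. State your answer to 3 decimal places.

E[P] = 1.125,  E[Q] = 2.125
E[PQ] = 1
Cov(P,Q) = E[PQ] − E[P]E[Q] = 1 − (1.125)(2.125) = -1.390625

-1.391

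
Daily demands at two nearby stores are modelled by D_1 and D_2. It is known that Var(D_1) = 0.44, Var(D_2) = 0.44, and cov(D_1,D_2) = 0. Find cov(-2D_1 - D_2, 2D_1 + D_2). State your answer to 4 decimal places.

-2.2000

cov(-2D_1 - D_2, 2D_1 + D_2) = (-2)(2)Var(D_1) + (-1)(1)Var(D_2) + [(-2)(1) + (-1)(2)]cov(D_1,D_2)
= -4·0.44 + -1·0.44 + -4·0 = -2.2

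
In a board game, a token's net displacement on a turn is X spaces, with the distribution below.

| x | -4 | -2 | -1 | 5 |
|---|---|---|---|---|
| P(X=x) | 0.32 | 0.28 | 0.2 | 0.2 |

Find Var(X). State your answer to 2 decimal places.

E[X] = (-4)(0.32) + (-2)(0.28) + (-1)(0.2) + (5)(0.2) = -1.04
E[X²] = (-4)²(0.32) + (-2)²(0.28) + (-1)²(0.2) + (5)²(0.2) = 11.44
Var(X) = E[X²] − (E[X])² = 11.44 − (-1.04)² = 10.3584

10.36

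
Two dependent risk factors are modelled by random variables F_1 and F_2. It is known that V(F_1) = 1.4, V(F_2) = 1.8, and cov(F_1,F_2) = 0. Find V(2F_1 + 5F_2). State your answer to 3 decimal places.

50.600

V(2F_1 + 5F_2) = (2)²·V(F_1) + (5)²·V(F_2) + 2·(2)·(5)·cov(F_1,F_2)
= 4·1.4 + 25·1.8 + 20·0 = 50.6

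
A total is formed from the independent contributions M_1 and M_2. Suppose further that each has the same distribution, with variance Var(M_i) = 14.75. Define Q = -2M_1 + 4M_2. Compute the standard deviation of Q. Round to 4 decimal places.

17.1756

By independence, Var(Q) = (-2)²Var(M_1) + (4)²Var(M_2)
= (-2)²·14.75 + (4)²·14.75 = 295
SD(Q) = √295 ≈ 17.1756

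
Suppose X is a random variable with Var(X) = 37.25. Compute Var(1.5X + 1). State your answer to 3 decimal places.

Var(1.5X + 1) = (1.5)²·Var(X) = 2.25·37.25 = 83.8125

83.813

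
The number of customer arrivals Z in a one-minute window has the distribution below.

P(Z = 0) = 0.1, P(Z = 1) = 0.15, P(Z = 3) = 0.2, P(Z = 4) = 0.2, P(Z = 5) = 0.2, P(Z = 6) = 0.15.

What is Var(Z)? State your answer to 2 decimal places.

E[Z] = (0)(0.1) + (1)(0.15) + (3)(0.2) + (4)(0.2) + (5)(0.2) + (6)(0.15) = 3.45
E[Z²] = (0)²(0.1) + (1)²(0.15) + (3)²(0.2) + (4)²(0.2) + (5)²(0.2) + (6)²(0.15) = 15.55
Var(Z) = E[Z²] − (E[Z])² = 15.55 − (3.45)² = 3.6475

3.65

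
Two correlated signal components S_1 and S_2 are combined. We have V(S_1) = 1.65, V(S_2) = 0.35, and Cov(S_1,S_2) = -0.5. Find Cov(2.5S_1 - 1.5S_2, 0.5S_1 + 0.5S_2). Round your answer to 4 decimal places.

Cov(2.5S_1 - 1.5S_2, 0.5S_1 + 0.5S_2) = (2.5)(0.5)V(S_1) + (-1.5)(0.5)V(S_2) + [(2.5)(0.5) + (-1.5)(0.5)]Cov(S_1,S_2)
= 1.25·1.65 + -0.75·0.35 + 0.5·-0.5 = 1.55

1.5500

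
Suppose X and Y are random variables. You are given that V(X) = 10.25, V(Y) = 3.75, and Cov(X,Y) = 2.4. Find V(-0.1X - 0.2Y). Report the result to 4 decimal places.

0.3485

V(-0.1X - 0.2Y) = (-0.1)²·V(X) + (-0.2)²·V(Y) + 2·(-0.1)·(-0.2)·Cov(X,Y)
= 0.01·10.25 + 0.04·3.75 + 0.04·2.4 = 0.3485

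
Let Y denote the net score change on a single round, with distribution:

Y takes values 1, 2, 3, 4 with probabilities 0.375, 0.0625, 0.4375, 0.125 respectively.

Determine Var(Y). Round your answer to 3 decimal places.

1.215

E[Y] = (1)(0.375) + (2)(0.0625) + (3)(0.4375) + (4)(0.125) = 2.3125
E[Y²] = (1)²(0.375) + (2)²(0.0625) + (3)²(0.4375) + (4)²(0.125) = 6.5625
Var(Y) = E[Y²] − (E[Y])² = 6.5625 − (2.3125)² = 1.21484375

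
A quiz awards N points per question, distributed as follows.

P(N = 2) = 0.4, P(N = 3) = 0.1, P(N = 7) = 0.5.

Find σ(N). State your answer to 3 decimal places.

2.417

E[N] = (2)(0.4) + (3)(0.1) + (7)(0.5) = 4.6
E[N²] = (2)²(0.4) + (3)²(0.1) + (7)²(0.5) = 27
V(N) = E[N²] − (E[N])² = 27 − (4.6)² = 5.84
σ(N) = √5.84 ≈ 2.417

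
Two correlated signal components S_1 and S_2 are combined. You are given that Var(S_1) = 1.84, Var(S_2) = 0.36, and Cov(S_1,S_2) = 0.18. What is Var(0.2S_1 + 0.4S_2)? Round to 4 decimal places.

Var(0.2S_1 + 0.4S_2) = (0.2)²·Var(S_1) + (0.4)²·Var(S_2) + 2·(0.2)·(0.4)·Cov(S_1,S_2)
= 0.04·1.84 + 0.16·0.36 + 0.16·0.18 = 0.16

0.1600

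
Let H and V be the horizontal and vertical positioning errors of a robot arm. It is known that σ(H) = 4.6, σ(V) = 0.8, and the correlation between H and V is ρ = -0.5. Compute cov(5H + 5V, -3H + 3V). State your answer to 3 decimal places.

Var(H) = (4.6)² = 21.16;  Var(V) = (0.8)² = 0.64
cov(H,V) = ρ·σ(H)·σ(V) = -0.5·4.6·0.8 = -1.84
cov(5H + 5V, -3H + 3V) = (5)(-3)Var(H) + (5)(3)Var(V) + [(5)(3) + (5)(-3)]cov(H,V)
= -15·21.16 + 15·0.64 + 0·-1.84 = -307.8

-307.800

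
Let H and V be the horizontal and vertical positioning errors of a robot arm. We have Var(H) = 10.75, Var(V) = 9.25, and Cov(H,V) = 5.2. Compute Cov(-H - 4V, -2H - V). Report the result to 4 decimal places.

105.3000

Cov(-H - 4V, -2H - V) = (-1)(-2)Var(H) + (-4)(-1)Var(V) + [(-1)(-1) + (-4)(-2)]Cov(H,V)
= 2·10.75 + 4·9.25 + 9·5.2 = 105.3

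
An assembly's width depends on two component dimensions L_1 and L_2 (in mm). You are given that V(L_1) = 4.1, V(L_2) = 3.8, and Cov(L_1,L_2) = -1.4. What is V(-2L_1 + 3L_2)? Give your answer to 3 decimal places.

V(-2L_1 + 3L_2) = (-2)²·V(L_1) + (3)²·V(L_2) + 2·(-2)·(3)·Cov(L_1,L_2)
= 4·4.1 + 9·3.8 + -12·-1.4 = 67.4

67.400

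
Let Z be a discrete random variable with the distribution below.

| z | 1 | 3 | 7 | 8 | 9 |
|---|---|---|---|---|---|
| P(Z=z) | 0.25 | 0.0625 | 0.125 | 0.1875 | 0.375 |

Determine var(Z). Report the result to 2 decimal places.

11.03

E[Z] = (1)(0.25) + (3)(0.0625) + (7)(0.125) + (8)(0.1875) + (9)(0.375) = 6.1875
E[Z²] = (1)²(0.25) + (3)²(0.0625) + (7)²(0.125) + (8)²(0.1875) + (9)²(0.375) = 49.3125
var(Z) = E[Z²] − (E[Z])² = 49.3125 − (6.1875)² = 11.02734375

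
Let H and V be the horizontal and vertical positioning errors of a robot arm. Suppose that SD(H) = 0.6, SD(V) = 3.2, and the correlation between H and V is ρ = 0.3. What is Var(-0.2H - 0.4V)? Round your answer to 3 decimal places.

Var(H) = (0.6)² = 0.36;  Var(V) = (3.2)² = 10.24
cov(H,V) = ρ·SD(H)·SD(V) = 0.3·0.6·3.2 = 0.576
Var(-0.2H - 0.4V) = (-0.2)²·Var(H) + (-0.4)²·Var(V) + 2·(-0.2)·(-0.4)·cov(H,V)
= 0.04·0.36 + 0.16·10.24 + 0.16·0.576 = 1.74496

1.745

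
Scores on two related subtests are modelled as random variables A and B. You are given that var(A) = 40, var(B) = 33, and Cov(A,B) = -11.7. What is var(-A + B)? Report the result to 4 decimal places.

96.4000

var(-A + B) = (-1)²·var(A) + (1)²·var(B) + 2·(-1)·(1)·Cov(A,B)
= 1·40 + 1·33 + -2·-11.7 = 96.4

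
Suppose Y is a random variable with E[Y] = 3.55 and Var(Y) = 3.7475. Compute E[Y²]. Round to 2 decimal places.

16.35

E[Y²] = Var(Y) + (E[Y])² = 3.7475 + (3.55)² = 16.35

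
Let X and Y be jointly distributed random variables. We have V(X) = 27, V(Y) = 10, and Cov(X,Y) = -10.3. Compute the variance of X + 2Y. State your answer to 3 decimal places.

V(X + 2Y) = (1)²·V(X) + (2)²·V(Y) + 2·(1)·(2)·Cov(X,Y)
= 1·27 + 4·10 + 4·-10.3 = 25.8

25.800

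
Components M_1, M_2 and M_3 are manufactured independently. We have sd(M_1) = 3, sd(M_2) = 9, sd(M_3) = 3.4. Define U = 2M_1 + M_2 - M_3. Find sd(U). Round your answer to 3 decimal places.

11.338

V(M_1) = 9, V(M_2) = 81, V(M_3) = 11.56
By independence, V(U) = (2)²V(M_1) + (1)²V(M_2) + (-1)²V(M_3)
= (2)²·9 + (1)²·81 + (-1)²·11.56 = 128.56
sd(U) = √128.56 ≈ 11.338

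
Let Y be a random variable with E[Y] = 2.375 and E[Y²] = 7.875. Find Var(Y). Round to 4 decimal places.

2.2344

Var(Y) = 7.875 − (2.375)² = 2.234375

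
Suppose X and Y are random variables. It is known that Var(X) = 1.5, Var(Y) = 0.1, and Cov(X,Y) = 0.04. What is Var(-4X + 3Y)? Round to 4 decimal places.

Var(-4X + 3Y) = (-4)²·Var(X) + (3)²·Var(Y) + 2·(-4)·(3)·Cov(X,Y)
= 16·1.5 + 9·0.1 + -24·0.04 = 23.94

23.9400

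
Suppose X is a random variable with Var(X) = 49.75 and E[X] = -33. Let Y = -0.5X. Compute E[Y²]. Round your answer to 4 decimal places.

E[-0.5X] = -0.5·-33 = 16.5
Var(-0.5X) = (-0.5)²·49.75 = 12.4375
E[Y²] = Var(Y) + (E[Y])² = 12.4375 + (16.5)² = 284.6875

284.6875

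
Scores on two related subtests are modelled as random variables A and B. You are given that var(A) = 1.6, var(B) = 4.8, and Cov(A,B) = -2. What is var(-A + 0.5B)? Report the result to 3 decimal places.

var(-A + 0.5B) = (-1)²·var(A) + (0.5)²·var(B) + 2·(-1)·(0.5)·Cov(A,B)
= 1·1.6 + 0.25·4.8 + -1·-2 = 4.8

4.800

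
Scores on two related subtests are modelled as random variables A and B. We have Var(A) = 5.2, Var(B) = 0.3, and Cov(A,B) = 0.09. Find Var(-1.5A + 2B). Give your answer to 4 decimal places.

12.3600

Var(-1.5A + 2B) = (-1.5)²·Var(A) + (2)²·Var(B) + 2·(-1.5)·(2)·Cov(A,B)
= 2.25·5.2 + 4·0.3 + -6·0.09 = 12.36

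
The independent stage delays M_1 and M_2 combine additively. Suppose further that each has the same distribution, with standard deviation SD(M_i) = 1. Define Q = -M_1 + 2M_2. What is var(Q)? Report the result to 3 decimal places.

var(M_i) = (1)² = 1
By independence, var(Q) = (-1)²var(M_1) + (2)²var(M_2)
= (-1)²·1 + (2)²·1 = 5

5.000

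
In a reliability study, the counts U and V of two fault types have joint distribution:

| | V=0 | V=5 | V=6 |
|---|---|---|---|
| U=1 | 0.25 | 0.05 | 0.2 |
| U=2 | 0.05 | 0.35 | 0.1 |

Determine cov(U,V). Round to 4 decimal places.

0.4500

E[U] = 1.5,  E[V] = 3.8
E[UV] = 6.15
cov(U,V) = E[UV] − E[U]E[V] = 6.15 − (1.5)(3.8) = 0.45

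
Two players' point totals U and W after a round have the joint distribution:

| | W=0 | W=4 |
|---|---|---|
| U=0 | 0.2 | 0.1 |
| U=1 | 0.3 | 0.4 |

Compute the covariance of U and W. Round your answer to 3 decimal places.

E[U] = 0.7,  E[W] = 2
E[UW] = 1.6
Cov(U,W) = E[UW] − E[U]E[W] = 1.6 − (0.7)(2) = 0.2

0.200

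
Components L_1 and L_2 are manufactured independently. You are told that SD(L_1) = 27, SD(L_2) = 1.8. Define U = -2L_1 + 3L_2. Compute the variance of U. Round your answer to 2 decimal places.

2945.16

Var(L_1) = 729, Var(L_2) = 3.24
By independence, Var(U) = (-2)²Var(L_1) + (3)²Var(L_2)
= (-2)²·729 + (3)²·3.24 = 2945.16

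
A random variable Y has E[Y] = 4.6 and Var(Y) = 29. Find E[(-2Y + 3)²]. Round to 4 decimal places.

154.4400

E[-2Y + 3] = -2·4.6 + 3 = -6.2
Var(-2Y + 3) = (-2)²·29 = 116
E[(-2Y + 3)²] = Var((-2Y + 3)) + (E[(-2Y + 3)])² = 116 + (-6.2)² = 154.44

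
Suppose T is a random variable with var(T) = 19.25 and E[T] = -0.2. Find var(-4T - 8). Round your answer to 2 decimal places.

var(-4T - 8) = (-4)²·var(T) = 16·19.25 = 308

308.00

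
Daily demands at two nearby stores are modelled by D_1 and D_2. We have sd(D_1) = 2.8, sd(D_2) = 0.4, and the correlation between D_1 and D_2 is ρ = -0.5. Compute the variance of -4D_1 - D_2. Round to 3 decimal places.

V(D_1) = (2.8)² = 7.84;  V(D_2) = (0.4)² = 0.16
cov(D_1,D_2) = ρ·sd(D_1)·sd(D_2) = -0.5·2.8·0.4 = -0.56
V(-4D_1 - D_2) = (-4)²·V(D_1) + (-1)²·V(D_2) + 2·(-4)·(-1)·cov(D_1,D_2)
= 16·7.84 + 1·0.16 + 8·-0.56 = 121.12

121.120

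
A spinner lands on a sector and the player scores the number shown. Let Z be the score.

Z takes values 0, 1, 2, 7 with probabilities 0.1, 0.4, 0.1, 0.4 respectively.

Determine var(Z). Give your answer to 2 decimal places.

E[Z] = (0)(0.1) + (1)(0.4) + (2)(0.1) + (7)(0.4) = 3.4
E[Z²] = (0)²(0.1) + (1)²(0.4) + (2)²(0.1) + (7)²(0.4) = 20.4
var(Z) = E[Z²] − (E[Z])² = 20.4 − (3.4)² = 8.84

8.84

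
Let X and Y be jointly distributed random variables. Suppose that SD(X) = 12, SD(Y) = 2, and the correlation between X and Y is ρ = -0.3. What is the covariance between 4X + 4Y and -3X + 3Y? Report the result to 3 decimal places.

Var(X) = (12)² = 144;  Var(Y) = (2)² = 4
cov(X,Y) = ρ·SD(X)·SD(Y) = -0.3·12·2 = -7.2
cov(4X + 4Y, -3X + 3Y) = (4)(-3)Var(X) + (4)(3)Var(Y) + [(4)(3) + (4)(-3)]cov(X,Y)
= -12·144 + 12·4 + 0·-7.2 = -1680

-1680.000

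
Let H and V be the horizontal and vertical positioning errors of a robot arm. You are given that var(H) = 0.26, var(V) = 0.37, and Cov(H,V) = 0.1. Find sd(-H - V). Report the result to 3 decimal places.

var(-H - V) = (-1)²·var(H) + (-1)²·var(V) + 2·(-1)·(-1)·Cov(H,V)
= 1·0.26 + 1·0.37 + 2·0.1 = 0.83
sd(-H - V) = √0.83 ≈ 0.911

0.911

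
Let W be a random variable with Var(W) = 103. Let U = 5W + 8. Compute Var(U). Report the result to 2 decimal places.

2575.00

Var(5W + 8) = (5)²·Var(W) = 25·103 = 2575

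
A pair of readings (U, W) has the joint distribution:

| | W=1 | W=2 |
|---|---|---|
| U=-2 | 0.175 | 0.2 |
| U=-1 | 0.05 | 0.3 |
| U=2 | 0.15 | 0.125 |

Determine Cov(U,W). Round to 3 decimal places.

-0.106

E[U] = -0.55,  E[W] = 1.625
E[UW] = -1
Cov(U,W) = E[UW] − E[U]E[W] = -1 − (-0.55)(1.625) = -0.10625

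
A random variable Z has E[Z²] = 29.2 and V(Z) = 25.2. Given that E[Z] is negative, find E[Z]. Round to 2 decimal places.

-2.00

(E[Z])² = E[Z²] − V(Z) = 29.2 − 25.2 = 4
E[Z] = −√4 = -2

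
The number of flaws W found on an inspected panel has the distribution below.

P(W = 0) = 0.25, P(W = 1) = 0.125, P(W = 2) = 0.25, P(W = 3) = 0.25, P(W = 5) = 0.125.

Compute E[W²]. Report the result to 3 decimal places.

6.500

E[W²] = (0)²(0.25) + (1)²(0.125) + (2)²(0.25) + (3)²(0.25) + (5)²(0.125) = 6.5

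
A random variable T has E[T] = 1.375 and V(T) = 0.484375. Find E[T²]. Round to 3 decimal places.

2.375

E[T²] = V(T) + (E[T])² = 0.484375 + (1.375)² = 2.375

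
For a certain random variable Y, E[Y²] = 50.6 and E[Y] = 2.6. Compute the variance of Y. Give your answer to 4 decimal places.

Var(Y) = 50.6 − (2.6)² = 43.84

43.8400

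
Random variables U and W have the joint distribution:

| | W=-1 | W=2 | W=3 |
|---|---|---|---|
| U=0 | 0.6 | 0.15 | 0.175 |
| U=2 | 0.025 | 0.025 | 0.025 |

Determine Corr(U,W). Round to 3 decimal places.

E[U] = 0.15,  E[W] = 0.325
E[UW] = 0.2
Cov(U,W) = E[UW] − E[U]E[W] = 0.2 − (0.15)(0.325) = 0.15125
var(U) = 0.2775,  var(W) = 3.019375
ρ = 0.15125 / √(0.2775·3.019375) ≈ 0.165

0.165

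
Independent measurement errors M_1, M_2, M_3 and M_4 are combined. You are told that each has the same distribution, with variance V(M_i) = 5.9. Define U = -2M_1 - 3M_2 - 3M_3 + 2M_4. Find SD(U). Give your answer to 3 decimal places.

12.385

By independence, V(U) = (-2)²V(M_1) + (-3)²V(M_2) + (-3)²V(M_3) + (2)²V(M_4)
= (-2)²·5.9 + (-3)²·5.9 + (-3)²·5.9 + (2)²·5.9 = 153.4
SD(U) = √153.4 ≈ 12.385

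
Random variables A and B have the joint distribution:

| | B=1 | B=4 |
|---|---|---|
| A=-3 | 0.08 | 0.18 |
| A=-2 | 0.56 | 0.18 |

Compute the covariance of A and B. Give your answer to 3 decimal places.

-0.259

E[A] = -2.26,  E[B] = 2.08
E[AB] = -4.96
Cov(A,B) = E[AB] − E[A]E[B] = -4.96 − (-2.26)(2.08) = -0.2592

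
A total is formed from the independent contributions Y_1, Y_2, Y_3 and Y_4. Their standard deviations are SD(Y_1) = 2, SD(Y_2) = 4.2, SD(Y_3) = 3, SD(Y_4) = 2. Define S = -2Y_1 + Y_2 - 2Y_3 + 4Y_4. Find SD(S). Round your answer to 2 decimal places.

Var(Y_1) = 4, Var(Y_2) = 17.64, Var(Y_3) = 9, Var(Y_4) = 4
By independence, Var(S) = (-2)²Var(Y_1) + (1)²Var(Y_2) + (-2)²Var(Y_3) + (4)²Var(Y_4)
= (-2)²·4 + (1)²·17.64 + (-2)²·9 + (4)²·4 = 133.64
SD(S) = √133.64 ≈ 11.56

11.56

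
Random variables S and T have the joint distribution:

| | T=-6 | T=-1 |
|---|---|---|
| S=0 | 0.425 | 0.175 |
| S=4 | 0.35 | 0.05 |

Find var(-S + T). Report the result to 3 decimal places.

9.799

E[S] = 1.6,  E[T] = -4.875,  E[ST] = -8.6
var(S) = 6.4 − (1.6)² = 3.84;  var(T) = 28.125 − (-4.875)² = 4.359375
Cov(S,T) = -8.6 − (1.6)(-4.875) = -0.8
var(-S + T) = (-1)²·3.84 + (1)²·4.359375 + 2·(-1)·(1)·-0.8 = 9.799375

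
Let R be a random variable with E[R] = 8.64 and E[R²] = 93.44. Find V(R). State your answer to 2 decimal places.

18.79

V(R) = 93.44 − (8.64)² = 18.7904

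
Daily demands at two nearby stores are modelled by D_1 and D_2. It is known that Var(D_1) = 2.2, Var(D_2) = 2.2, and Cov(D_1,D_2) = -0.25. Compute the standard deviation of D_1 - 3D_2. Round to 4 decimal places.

Var(D_1 - 3D_2) = (1)²·Var(D_1) + (-3)²·Var(D_2) + 2·(1)·(-3)·Cov(D_1,D_2)
= 1·2.2 + 9·2.2 + -6·-0.25 = 23.5
σ(D_1 - 3D_2) = √23.5 ≈ 4.8477

4.8477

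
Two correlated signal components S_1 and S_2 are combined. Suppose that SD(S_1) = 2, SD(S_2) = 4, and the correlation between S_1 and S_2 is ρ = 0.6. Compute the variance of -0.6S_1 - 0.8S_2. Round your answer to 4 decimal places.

16.2880

Var(S_1) = (2)² = 4;  Var(S_2) = (4)² = 16
cov(S_1,S_2) = ρ·SD(S_1)·SD(S_2) = 0.6·2·4 = 4.8
Var(-0.6S_1 - 0.8S_2) = (-0.6)²·Var(S_1) + (-0.8)²·Var(S_2) + 2·(-0.6)·(-0.8)·cov(S_1,S_2)
= 0.36·4 + 0.64·16 + 0.96·4.8 = 16.288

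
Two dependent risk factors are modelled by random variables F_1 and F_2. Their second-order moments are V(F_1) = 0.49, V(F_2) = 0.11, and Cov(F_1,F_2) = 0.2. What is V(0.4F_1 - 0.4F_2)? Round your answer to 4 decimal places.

V(0.4F_1 - 0.4F_2) = (0.4)²·V(F_1) + (-0.4)²·V(F_2) + 2·(0.4)·(-0.4)·Cov(F_1,F_2)
= 0.16·0.49 + 0.16·0.11 + -0.32·0.2 = 0.032

0.0320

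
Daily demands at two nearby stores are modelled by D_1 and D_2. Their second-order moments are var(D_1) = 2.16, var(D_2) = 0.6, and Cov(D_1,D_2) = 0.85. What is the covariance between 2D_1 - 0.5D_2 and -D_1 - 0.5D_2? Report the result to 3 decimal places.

-4.595

Cov(2D_1 - 0.5D_2, -D_1 - 0.5D_2) = (2)(-1)var(D_1) + (-0.5)(-0.5)var(D_2) + [(2)(-0.5) + (-0.5)(-1)]Cov(D_1,D_2)
= -2·2.16 + 0.25·0.6 + -0.5·0.85 = -4.595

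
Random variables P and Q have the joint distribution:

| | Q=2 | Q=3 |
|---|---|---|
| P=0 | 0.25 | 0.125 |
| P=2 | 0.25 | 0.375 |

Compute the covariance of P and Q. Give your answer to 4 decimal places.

0.1250

E[P] = 1.25,  E[Q] = 2.5
E[PQ] = 3.25
cov(P,Q) = E[PQ] − E[P]E[Q] = 3.25 − (1.25)(2.5) = 0.125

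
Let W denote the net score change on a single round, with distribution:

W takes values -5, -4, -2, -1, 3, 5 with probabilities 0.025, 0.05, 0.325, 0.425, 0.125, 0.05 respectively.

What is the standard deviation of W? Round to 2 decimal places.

E[W] = (-5)(0.025) + (-4)(0.05) + (-2)(0.325) + (-1)(0.425) + (3)(0.125) + (5)(0.05) = -0.775
E[W²] = (-5)²(0.025) + (-4)²(0.05) + (-2)²(0.325) + (-1)²(0.425) + (3)²(0.125) + (5)²(0.05) = 5.525
V(W) = E[W²] − (E[W])² = 5.525 − (-0.775)² = 4.924375
sd(W) = √4.924375 ≈ 2.22

2.22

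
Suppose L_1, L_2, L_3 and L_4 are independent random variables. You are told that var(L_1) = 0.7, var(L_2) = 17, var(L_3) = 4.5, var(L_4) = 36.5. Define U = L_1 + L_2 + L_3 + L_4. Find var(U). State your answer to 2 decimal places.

58.70

By independence, var(U) = (1)²var(L_1) + (1)²var(L_2) + (1)²var(L_3) + (1)²var(L_4)
= (1)²·0.7 + (1)²·17 + (1)²·4.5 + (1)²·36.5 = 58.7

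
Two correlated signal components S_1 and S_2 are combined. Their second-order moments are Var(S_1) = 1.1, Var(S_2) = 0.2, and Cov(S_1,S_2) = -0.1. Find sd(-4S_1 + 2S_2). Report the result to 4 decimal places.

Var(-4S_1 + 2S_2) = (-4)²·Var(S_1) + (2)²·Var(S_2) + 2·(-4)·(2)·Cov(S_1,S_2)
= 16·1.1 + 4·0.2 + -16·-0.1 = 20
sd(-4S_1 + 2S_2) = √20 ≈ 4.4721

4.4721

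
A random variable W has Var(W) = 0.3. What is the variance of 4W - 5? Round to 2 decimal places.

4.80

Var(4W - 5) = (4)²·Var(W) = 16·0.3 = 4.8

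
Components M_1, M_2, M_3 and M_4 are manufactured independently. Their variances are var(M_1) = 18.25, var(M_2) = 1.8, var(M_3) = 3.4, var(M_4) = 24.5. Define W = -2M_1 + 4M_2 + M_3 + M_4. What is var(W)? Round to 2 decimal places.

By independence, var(W) = (-2)²var(M_1) + (4)²var(M_2) + (1)²var(M_3) + (1)²var(M_4)
= (-2)²·18.25 + (4)²·1.8 + (1)²·3.4 + (1)²·24.5 = 129.7

129.70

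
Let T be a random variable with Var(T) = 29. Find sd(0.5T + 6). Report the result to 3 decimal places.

Var(0.5T + 6) = (0.5)²·29 = 7.25
sd(0.5T + 6) = √7.25 ≈ 2.693

2.693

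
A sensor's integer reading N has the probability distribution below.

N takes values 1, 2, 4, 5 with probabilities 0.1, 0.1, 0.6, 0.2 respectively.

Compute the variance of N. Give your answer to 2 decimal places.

E[N] = (1)(0.1) + (2)(0.1) + (4)(0.6) + (5)(0.2) = 3.7
E[N²] = (1)²(0.1) + (2)²(0.1) + (4)²(0.6) + (5)²(0.2) = 15.1
V(N) = E[N²] − (E[N])² = 15.1 − (3.7)² = 1.41

1.41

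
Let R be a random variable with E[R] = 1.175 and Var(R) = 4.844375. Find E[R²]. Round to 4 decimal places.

6.2250

E[R²] = Var(R) + (E[R])² = 4.844375 + (1.175)² = 6.225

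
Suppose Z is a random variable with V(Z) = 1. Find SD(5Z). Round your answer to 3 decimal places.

5.000

V(5Z) = (5)²·1 = 25
SD(5Z) = √25 ≈ 5.000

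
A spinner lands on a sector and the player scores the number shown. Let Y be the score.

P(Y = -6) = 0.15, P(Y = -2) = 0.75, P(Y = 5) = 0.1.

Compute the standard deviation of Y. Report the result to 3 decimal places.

2.700

E[Y] = (-6)(0.15) + (-2)(0.75) + (5)(0.1) = -1.9
E[Y²] = (-6)²(0.15) + (-2)²(0.75) + (5)²(0.1) = 10.9
var(Y) = E[Y²] − (E[Y])² = 10.9 − (-1.9)² = 7.29
SD(Y) = √7.29 ≈ 2.700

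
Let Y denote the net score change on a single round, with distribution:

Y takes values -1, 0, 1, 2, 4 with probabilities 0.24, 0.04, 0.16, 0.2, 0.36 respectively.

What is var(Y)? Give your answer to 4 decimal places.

E[Y] = (-1)(0.24) + (0)(0.04) + (1)(0.16) + (2)(0.2) + (4)(0.36) = 1.76
E[Y²] = (-1)²(0.24) + (0)²(0.04) + (1)²(0.16) + (2)²(0.2) + (4)²(0.36) = 6.96
var(Y) = E[Y²] − (E[Y])² = 6.96 − (1.76)² = 3.8624

3.8624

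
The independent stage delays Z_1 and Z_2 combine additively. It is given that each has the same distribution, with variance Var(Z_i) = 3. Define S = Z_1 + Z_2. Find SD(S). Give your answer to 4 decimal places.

2.4495

By independence, Var(S) = (1)²Var(Z_1) + (1)²Var(Z_2)
= (1)²·3 + (1)²·3 = 6
SD(S) = √6 ≈ 2.4495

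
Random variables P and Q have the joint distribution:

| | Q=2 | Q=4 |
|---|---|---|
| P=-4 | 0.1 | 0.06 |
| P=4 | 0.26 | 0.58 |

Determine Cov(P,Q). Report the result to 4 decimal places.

0.6784

E[P] = 2.72,  E[Q] = 3.28
E[PQ] = 9.6
Cov(P,Q) = E[PQ] − E[P]E[Q] = 9.6 − (2.72)(3.28) = 0.6784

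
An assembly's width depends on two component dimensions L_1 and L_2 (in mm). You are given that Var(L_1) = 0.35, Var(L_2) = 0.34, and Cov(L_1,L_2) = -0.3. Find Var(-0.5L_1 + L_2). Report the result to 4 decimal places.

0.7275

Var(-0.5L_1 + L_2) = (-0.5)²·Var(L_1) + (1)²·Var(L_2) + 2·(-0.5)·(1)·Cov(L_1,L_2)
= 0.25·0.35 + 1·0.34 + -1·-0.3 = 0.7275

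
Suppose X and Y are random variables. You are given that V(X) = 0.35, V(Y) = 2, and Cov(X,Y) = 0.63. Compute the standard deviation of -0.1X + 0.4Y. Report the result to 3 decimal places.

V(-0.1X + 0.4Y) = (-0.1)²·V(X) + (0.4)²·V(Y) + 2·(-0.1)·(0.4)·Cov(X,Y)
= 0.01·0.35 + 0.16·2 + -0.08·0.63 = 0.2731
sd(-0.1X + 0.4Y) = √0.2731 ≈ 0.523

0.523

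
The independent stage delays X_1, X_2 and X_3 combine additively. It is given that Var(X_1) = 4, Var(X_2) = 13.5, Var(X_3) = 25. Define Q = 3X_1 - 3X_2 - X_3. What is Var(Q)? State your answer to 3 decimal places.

By independence, Var(Q) = (3)²Var(X_1) + (-3)²Var(X_2) + (-1)²Var(X_3)
= (3)²·4 + (-3)²·13.5 + (-1)²·25 = 182.5

182.500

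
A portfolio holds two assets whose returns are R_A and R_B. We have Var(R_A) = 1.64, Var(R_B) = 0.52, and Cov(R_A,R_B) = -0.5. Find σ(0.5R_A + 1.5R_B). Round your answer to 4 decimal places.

Var(0.5R_A + 1.5R_B) = (0.5)²·Var(R_A) + (1.5)²·Var(R_B) + 2·(0.5)·(1.5)·Cov(R_A,R_B)
= 0.25·1.64 + 2.25·0.52 + 1.5·-0.5 = 0.83
σ(0.5R_A + 1.5R_B) = √0.83 ≈ 0.9110

0.9110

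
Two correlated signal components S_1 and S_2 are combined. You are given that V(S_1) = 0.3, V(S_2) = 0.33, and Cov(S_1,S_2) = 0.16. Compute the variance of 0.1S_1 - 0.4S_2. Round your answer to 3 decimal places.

0.043

V(0.1S_1 - 0.4S_2) = (0.1)²·V(S_1) + (-0.4)²·V(S_2) + 2·(0.1)·(-0.4)·Cov(S_1,S_2)
= 0.01·0.3 + 0.16·0.33 + -0.08·0.16 = 0.043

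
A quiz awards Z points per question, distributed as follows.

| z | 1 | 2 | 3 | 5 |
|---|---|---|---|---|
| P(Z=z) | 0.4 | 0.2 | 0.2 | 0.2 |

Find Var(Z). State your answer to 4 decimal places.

E[Z] = (1)(0.4) + (2)(0.2) + (3)(0.2) + (5)(0.2) = 2.4
E[Z²] = (1)²(0.4) + (2)²(0.2) + (3)²(0.2) + (5)²(0.2) = 8
Var(Z) = E[Z²] − (E[Z])² = 8 − (2.4)² = 2.24

2.2400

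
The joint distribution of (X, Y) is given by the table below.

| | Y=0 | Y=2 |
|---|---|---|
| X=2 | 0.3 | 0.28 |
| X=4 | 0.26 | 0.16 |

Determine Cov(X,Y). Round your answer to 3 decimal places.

-0.099

E[X] = 2.84,  E[Y] = 0.88
E[XY] = 2.4
Cov(X,Y) = E[XY] − E[X]E[Y] = 2.4 − (2.84)(0.88) = -0.0992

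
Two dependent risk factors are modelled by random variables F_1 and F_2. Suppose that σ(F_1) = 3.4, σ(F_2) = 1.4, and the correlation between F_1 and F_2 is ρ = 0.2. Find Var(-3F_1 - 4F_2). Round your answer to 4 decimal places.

158.2480

Var(F_1) = (3.4)² = 11.56;  Var(F_2) = (1.4)² = 1.96
cov(F_1,F_2) = ρ·σ(F_1)·σ(F_2) = 0.2·3.4·1.4 = 0.952
Var(-3F_1 - 4F_2) = (-3)²·Var(F_1) + (-4)²·Var(F_2) + 2·(-3)·(-4)·cov(F_1,F_2)
= 9·11.56 + 16·1.96 + 24·0.952 = 158.248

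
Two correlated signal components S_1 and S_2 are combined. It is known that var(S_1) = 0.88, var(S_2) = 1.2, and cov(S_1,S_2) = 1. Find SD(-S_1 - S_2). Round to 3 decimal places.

var(-S_1 - S_2) = (-1)²·var(S_1) + (-1)²·var(S_2) + 2·(-1)·(-1)·cov(S_1,S_2)
= 1·0.88 + 1·1.2 + 2·1 = 4.08
SD(-S_1 - S_2) = √4.08 ≈ 2.020

2.020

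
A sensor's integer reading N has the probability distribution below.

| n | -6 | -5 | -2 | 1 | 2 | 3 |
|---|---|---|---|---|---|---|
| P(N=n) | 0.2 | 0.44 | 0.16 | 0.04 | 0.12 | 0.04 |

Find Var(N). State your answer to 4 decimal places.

E[N] = (-6)(0.2) + (-5)(0.44) + (-2)(0.16) + (1)(0.04) + (2)(0.12) + (3)(0.04) = -3.32
E[N²] = (-6)²(0.2) + (-5)²(0.44) + (-2)²(0.16) + (1)²(0.04) + (2)²(0.12) + (3)²(0.04) = 19.72
Var(N) = E[N²] − (E[N])² = 19.72 − (-3.32)² = 8.6976

8.6976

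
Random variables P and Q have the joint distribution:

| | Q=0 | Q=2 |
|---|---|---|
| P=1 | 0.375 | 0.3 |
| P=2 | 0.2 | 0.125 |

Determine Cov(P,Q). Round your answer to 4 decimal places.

-0.0263

E[P] = 1.325,  E[Q] = 0.85
E[PQ] = 1.1
Cov(P,Q) = E[PQ] − E[P]E[Q] = 1.1 − (1.325)(0.85) = -0.02625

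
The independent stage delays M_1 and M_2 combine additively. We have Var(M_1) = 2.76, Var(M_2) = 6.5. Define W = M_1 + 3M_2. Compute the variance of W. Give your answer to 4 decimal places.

61.2600

By independence, Var(W) = (1)²Var(M_1) + (3)²Var(M_2)
= (1)²·2.76 + (3)²·6.5 = 61.26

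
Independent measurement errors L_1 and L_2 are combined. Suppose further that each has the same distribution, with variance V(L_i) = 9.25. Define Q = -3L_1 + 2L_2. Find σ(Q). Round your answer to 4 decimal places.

By independence, V(Q) = (-3)²V(L_1) + (2)²V(L_2)
= (-3)²·9.25 + (2)²·9.25 = 120.25
σ(Q) = √120.25 ≈ 10.9659

10.9659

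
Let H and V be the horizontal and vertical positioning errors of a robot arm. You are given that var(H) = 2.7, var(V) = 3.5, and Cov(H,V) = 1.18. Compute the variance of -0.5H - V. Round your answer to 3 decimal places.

var(-0.5H - V) = (-0.5)²·var(H) + (-1)²·var(V) + 2·(-0.5)·(-1)·Cov(H,V)
= 0.25·2.7 + 1·3.5 + 1·1.18 = 5.355

5.355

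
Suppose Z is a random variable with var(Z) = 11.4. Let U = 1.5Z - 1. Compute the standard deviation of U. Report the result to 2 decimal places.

var(1.5Z - 1) = (1.5)²·11.4 = 25.65
SD(U) = √25.65 ≈ 5.06

5.06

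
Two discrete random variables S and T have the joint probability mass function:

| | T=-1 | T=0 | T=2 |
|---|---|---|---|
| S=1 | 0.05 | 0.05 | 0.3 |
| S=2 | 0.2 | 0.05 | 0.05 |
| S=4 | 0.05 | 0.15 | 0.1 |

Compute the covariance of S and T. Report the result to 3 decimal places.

E[S] = 2.2,  E[T] = 0.6
E[ST] = 0.95
Cov(S,T) = E[ST] − E[S]E[T] = 0.95 − (2.2)(0.6) = -0.37

-0.370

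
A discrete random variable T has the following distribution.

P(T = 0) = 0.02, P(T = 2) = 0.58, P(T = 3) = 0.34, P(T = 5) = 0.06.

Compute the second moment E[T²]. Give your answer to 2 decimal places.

E[T²] = (0)²(0.02) + (2)²(0.58) + (3)²(0.34) + (5)²(0.06) = 6.88

6.88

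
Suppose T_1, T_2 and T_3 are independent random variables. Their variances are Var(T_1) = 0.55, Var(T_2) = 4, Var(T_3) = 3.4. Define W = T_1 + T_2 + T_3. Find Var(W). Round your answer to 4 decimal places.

By independence, Var(W) = (1)²Var(T_1) + (1)²Var(T_2) + (1)²Var(T_3)
= (1)²·0.55 + (1)²·4 + (1)²·3.4 = 7.95

7.9500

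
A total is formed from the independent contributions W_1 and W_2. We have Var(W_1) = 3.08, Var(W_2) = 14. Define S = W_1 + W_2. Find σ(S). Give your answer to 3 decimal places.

By independence, Var(S) = (1)²Var(W_1) + (1)²Var(W_2)
= (1)²·3.08 + (1)²·14 = 17.08
σ(S) = √17.08 ≈ 4.133

4.133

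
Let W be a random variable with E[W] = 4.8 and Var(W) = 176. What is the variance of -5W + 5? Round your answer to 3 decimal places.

4400.000

Var(-5W + 5) = (-5)²·Var(W) = 25·176 = 4400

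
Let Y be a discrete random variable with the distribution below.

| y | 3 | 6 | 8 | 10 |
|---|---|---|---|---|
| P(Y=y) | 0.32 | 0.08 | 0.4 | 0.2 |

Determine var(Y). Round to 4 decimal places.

7.2704

E[Y] = (3)(0.32) + (6)(0.08) + (8)(0.4) + (10)(0.2) = 6.64
E[Y²] = (3)²(0.32) + (6)²(0.08) + (8)²(0.4) + (10)²(0.2) = 51.36
var(Y) = E[Y²] − (E[Y])² = 51.36 − (6.64)² = 7.2704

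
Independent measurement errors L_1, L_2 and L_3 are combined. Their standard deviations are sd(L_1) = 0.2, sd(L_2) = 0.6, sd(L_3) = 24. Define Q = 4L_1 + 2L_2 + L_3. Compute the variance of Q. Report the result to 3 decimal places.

V(L_1) = 0.04, V(L_2) = 0.36, V(L_3) = 576
By independence, V(Q) = (4)²V(L_1) + (2)²V(L_2) + (1)²V(L_3)
= (4)²·0.04 + (2)²·0.36 + (1)²·576 = 578.08

578.080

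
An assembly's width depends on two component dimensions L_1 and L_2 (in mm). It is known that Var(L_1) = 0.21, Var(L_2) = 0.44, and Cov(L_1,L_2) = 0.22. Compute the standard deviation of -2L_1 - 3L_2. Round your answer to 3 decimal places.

Var(-2L_1 - 3L_2) = (-2)²·Var(L_1) + (-3)²·Var(L_2) + 2·(-2)·(-3)·Cov(L_1,L_2)
= 4·0.21 + 9·0.44 + 12·0.22 = 7.44
SD(-2L_1 - 3L_2) = √7.44 ≈ 2.728

2.728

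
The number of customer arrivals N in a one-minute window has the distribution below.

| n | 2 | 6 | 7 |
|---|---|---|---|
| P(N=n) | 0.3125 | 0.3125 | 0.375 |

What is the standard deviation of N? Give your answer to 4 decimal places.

E[N] = (2)(0.3125) + (6)(0.3125) + (7)(0.375) = 5.125
E[N²] = (2)²(0.3125) + (6)²(0.3125) + (7)²(0.375) = 30.875
Var(N) = E[N²] − (E[N])² = 30.875 − (5.125)² = 4.609375
σ(N) = √4.609375 ≈ 2.1469

2.1469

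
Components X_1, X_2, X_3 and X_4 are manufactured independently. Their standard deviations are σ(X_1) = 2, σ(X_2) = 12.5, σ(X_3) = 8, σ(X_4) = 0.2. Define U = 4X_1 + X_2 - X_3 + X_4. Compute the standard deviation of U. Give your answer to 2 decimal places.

16.86

V(X_1) = 4, V(X_2) = 156.25, V(X_3) = 64, V(X_4) = 0.04
By independence, V(U) = (4)²V(X_1) + (1)²V(X_2) + (-1)²V(X_3) + (1)²V(X_4)
= (4)²·4 + (1)²·156.25 + (-1)²·64 + (1)²·0.04 = 284.29
σ(U) = √284.29 ≈ 16.86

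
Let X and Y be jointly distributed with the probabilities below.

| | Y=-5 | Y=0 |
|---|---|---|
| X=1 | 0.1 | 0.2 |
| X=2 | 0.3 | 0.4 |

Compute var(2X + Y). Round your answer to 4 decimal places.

E[X] = 1.7,  E[Y] = -2,  E[XY] = -3.5
var(X) = 3.1 − (1.7)² = 0.21;  var(Y) = 10 − (-2)² = 6
Cov(X,Y) = -3.5 − (1.7)(-2) = -0.1
var(2X + Y) = (2)²·0.21 + (1)²·6 + 2·(2)·(1)·-0.1 = 6.44

6.4400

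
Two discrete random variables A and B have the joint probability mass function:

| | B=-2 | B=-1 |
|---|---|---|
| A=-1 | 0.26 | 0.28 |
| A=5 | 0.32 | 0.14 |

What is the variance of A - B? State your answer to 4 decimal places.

9.8244

E[A] = 1.76,  E[B] = -1.58,  E[AB] = -3.1
V(A) = 12.04 − (1.76)² = 8.9424;  V(B) = 2.74 − (-1.58)² = 0.2436
Cov(A,B) = -3.1 − (1.76)(-1.58) = -0.3192
V(A - B) = (1)²·8.9424 + (-1)²·0.2436 + 2·(1)·(-1)·-0.3192 = 9.8244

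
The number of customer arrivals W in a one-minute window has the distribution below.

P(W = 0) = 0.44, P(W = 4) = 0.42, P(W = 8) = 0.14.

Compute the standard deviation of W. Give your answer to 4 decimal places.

2.8000

E[W] = (0)(0.44) + (4)(0.42) + (8)(0.14) = 2.8
E[W²] = (0)²(0.44) + (4)²(0.42) + (8)²(0.14) = 15.68
Var(W) = E[W²] − (E[W])² = 15.68 − (2.8)² = 7.84
sd(W) = √7.84 ≈ 2.8000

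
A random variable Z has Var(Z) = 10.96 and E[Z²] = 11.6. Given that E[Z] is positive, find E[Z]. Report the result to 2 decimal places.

(E[Z])² = E[Z²] − Var(Z) = 11.6 − 10.96 = 0.64
E[Z] = √0.64 = 0.8

0.80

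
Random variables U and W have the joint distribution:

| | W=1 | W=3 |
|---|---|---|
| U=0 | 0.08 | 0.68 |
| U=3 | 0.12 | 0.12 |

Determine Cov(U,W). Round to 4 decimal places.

E[U] = 0.72,  E[W] = 2.6
E[UW] = 1.44
Cov(U,W) = E[UW] − E[U]E[W] = 1.44 − (0.72)(2.6) = -0.432

-0.4320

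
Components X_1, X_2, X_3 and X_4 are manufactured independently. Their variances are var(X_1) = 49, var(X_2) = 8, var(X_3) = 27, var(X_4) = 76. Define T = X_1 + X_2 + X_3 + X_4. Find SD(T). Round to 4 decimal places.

By independence, var(T) = (1)²var(X_1) + (1)²var(X_2) + (1)²var(X_3) + (1)²var(X_4)
= (1)²·49 + (1)²·8 + (1)²·27 + (1)²·76 = 160
SD(T) = √160 ≈ 12.6491

12.6491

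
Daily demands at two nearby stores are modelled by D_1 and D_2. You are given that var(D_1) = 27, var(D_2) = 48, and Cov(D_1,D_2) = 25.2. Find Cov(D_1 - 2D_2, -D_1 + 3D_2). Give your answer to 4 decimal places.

Cov(D_1 - 2D_2, -D_1 + 3D_2) = (1)(-1)var(D_1) + (-2)(3)var(D_2) + [(1)(3) + (-2)(-1)]Cov(D_1,D_2)
= -1·27 + -6·48 + 5·25.2 = -189

-189.0000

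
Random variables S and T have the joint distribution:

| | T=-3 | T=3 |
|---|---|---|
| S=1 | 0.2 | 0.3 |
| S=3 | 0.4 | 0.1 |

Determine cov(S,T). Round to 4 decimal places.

-1.2000

E[S] = 2,  E[T] = -0.6
E[ST] = -2.4
cov(S,T) = E[ST] − E[S]E[T] = -2.4 − (2)(-0.6) = -1.2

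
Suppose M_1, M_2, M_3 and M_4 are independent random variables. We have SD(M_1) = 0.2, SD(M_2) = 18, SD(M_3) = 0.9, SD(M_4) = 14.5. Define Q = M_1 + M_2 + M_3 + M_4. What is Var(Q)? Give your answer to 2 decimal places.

535.10

Var(M_1) = 0.04, Var(M_2) = 324, Var(M_3) = 0.81, Var(M_4) = 210.25
By independence, Var(Q) = (1)²Var(M_1) + (1)²Var(M_2) + (1)²Var(M_3) + (1)²Var(M_4)
= (1)²·0.04 + (1)²·324 + (1)²·0.81 + (1)²·210.25 = 535.1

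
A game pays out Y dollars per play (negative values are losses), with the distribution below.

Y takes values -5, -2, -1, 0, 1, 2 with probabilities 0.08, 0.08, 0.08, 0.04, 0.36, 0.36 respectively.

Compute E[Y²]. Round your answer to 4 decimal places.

E[Y²] = (-5)²(0.08) + (-2)²(0.08) + (-1)²(0.08) + (0)²(0.04) + (1)²(0.36) + (2)²(0.36) = 4.2

4.2000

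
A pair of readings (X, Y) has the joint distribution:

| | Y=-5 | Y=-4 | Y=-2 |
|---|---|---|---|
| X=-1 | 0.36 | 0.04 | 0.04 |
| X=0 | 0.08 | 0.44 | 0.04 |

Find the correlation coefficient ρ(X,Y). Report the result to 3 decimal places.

0.383

E[X] = -0.44,  E[Y] = -4.28
E[XY] = 2.04
cov(X,Y) = E[XY] − E[X]E[Y] = 2.04 − (-0.44)(-4.28) = 0.1568
Var(X) = 0.2464,  Var(Y) = 0.6816
ρ = 0.1568 / √(0.2464·0.6816) ≈ 0.383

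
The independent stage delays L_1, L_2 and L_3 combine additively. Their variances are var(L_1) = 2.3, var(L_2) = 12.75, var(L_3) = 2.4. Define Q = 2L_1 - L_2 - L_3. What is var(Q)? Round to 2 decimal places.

24.35

By independence, var(Q) = (2)²var(L_1) + (-1)²var(L_2) + (-1)²var(L_3)
= (2)²·2.3 + (-1)²·12.75 + (-1)²·2.4 = 24.35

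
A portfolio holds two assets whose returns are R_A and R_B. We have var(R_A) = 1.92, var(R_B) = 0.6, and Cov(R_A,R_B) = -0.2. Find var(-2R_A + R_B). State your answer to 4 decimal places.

var(-2R_A + R_B) = (-2)²·var(R_A) + (1)²·var(R_B) + 2·(-2)·(1)·Cov(R_A,R_B)
= 4·1.92 + 1·0.6 + -4·-0.2 = 9.08

9.0800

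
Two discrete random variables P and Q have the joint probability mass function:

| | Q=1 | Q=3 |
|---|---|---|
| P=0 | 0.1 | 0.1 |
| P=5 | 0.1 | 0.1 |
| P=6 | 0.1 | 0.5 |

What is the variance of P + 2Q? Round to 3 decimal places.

E[P] = 4.6,  E[Q] = 2.4,  E[PQ] = 11.6
V(P) = 26.6 − (4.6)² = 5.44;  V(Q) = 6.6 − (2.4)² = 0.84
cov(P,Q) = 11.6 − (4.6)(2.4) = 0.56
V(P + 2Q) = (1)²·5.44 + (2)²·0.84 + 2·(1)·(2)·0.56 = 11.04

11.040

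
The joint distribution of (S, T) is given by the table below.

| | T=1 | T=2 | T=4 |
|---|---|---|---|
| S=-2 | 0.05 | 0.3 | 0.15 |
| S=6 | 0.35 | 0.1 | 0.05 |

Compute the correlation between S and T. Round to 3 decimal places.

E[S] = 2,  E[T] = 2
E[ST] = 2
Cov(S,T) = E[ST] − E[S]E[T] = 2 − (2)(2) = -2
Var(S) = 16,  Var(T) = 1.2
ρ = -2 / √(16·1.2) ≈ -0.456

-0.456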